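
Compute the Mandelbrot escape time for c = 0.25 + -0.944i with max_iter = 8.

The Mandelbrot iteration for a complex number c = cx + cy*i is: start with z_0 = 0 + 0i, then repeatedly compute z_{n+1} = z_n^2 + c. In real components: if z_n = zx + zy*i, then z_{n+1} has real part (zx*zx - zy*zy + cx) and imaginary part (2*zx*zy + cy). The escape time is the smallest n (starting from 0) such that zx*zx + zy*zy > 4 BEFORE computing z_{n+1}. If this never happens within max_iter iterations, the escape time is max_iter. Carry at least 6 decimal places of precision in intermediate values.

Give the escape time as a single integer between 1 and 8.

Answer: 4

Derivation:
z_0 = 0 + 0i, c = 0.2500 + -0.9440i
Iter 1: z = 0.2500 + -0.9440i, |z|^2 = 0.9536
Iter 2: z = -0.5786 + -1.4160i, |z|^2 = 2.3399
Iter 3: z = -1.4202 + 0.6947i, |z|^2 = 2.4997
Iter 4: z = 1.7845 + -2.9173i, |z|^2 = 11.6948
Escaped at iteration 4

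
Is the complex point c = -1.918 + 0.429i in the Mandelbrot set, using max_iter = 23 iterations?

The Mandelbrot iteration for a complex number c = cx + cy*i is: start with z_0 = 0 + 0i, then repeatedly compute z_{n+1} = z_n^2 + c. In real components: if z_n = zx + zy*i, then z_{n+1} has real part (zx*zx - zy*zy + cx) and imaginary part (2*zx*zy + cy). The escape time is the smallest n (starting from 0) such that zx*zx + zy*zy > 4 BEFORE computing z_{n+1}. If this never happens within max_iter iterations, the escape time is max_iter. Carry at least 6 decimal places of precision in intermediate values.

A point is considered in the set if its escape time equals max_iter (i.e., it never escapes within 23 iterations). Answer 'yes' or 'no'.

Answer: no

Derivation:
z_0 = 0 + 0i, c = -1.9180 + 0.4290i
Iter 1: z = -1.9180 + 0.4290i, |z|^2 = 3.8628
Iter 2: z = 1.5767 + -1.2166i, |z|^2 = 3.9662
Iter 3: z = -0.9123 + -3.4075i, |z|^2 = 12.4435
Escaped at iteration 3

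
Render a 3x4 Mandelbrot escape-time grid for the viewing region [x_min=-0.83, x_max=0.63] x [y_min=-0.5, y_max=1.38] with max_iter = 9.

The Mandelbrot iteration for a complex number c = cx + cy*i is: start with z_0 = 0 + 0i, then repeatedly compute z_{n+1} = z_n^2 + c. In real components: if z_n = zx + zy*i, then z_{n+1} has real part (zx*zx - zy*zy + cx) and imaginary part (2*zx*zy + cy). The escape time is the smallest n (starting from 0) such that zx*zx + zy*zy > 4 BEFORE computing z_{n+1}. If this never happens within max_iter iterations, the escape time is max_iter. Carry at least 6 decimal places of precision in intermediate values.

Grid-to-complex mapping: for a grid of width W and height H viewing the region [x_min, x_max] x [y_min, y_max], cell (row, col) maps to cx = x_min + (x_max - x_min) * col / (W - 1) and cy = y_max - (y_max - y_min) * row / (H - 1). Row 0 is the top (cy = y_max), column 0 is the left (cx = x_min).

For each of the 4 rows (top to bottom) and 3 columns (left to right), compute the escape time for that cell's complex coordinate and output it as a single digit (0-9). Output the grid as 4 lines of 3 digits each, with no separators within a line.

(row=0, col=0): c = -0.8300 + 1.3800i → escape time 2
(row=0, col=1): c = -0.1000 + 1.3800i → escape time 2
(row=0, col=2): c = 0.6300 + 1.3800i → escape time 2
(row=1, col=0): c = -0.8300 + 0.7533i → escape time 4
(row=1, col=1): c = -0.1000 + 0.7533i → escape time 9
(row=1, col=2): c = 0.6300 + 0.7533i → escape time 3
(row=2, col=0): c = -0.8300 + 0.1267i → escape time 9
(row=2, col=1): c = -0.1000 + 0.1267i → escape time 9
(row=2, col=2): c = 0.6300 + 0.1267i → escape time 4
(row=3, col=0): c = -0.8300 + -0.5000i → escape time 6
(row=3, col=1): c = -0.1000 + -0.5000i → escape time 9
(row=3, col=2): c = 0.6300 + -0.5000i → escape time 3

Answer: 222
493
994
693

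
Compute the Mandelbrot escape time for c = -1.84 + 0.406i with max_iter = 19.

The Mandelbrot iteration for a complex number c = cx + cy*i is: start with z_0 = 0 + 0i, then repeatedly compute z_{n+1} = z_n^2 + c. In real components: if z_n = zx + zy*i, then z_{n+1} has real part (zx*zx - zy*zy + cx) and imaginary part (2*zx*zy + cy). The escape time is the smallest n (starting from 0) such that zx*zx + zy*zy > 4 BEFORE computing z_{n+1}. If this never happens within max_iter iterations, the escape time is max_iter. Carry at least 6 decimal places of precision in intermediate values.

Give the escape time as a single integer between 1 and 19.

Answer: 3

Derivation:
z_0 = 0 + 0i, c = -1.8400 + 0.4060i
Iter 1: z = -1.8400 + 0.4060i, |z|^2 = 3.5504
Iter 2: z = 1.3808 + -1.0881i, |z|^2 = 3.0904
Iter 3: z = -1.1174 + -2.5988i, |z|^2 = 8.0022
Escaped at iteration 3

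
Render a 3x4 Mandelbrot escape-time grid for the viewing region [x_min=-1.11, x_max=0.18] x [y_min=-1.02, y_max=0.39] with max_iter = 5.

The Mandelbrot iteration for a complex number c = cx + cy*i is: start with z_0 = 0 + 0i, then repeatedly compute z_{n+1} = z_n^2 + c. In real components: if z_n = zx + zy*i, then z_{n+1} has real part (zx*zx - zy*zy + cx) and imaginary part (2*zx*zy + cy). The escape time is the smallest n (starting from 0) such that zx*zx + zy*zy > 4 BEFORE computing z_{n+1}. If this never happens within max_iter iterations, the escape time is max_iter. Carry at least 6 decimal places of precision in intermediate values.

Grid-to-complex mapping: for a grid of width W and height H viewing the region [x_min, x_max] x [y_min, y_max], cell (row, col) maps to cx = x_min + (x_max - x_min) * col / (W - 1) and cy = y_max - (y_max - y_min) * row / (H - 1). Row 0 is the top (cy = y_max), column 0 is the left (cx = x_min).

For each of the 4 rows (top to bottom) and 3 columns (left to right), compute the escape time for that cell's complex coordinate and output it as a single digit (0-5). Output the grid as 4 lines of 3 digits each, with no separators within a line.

Answer: 555
555
555
344

Derivation:
(row=0, col=0): c = -1.1100 + 0.3900i → escape time 5
(row=0, col=1): c = -0.4650 + 0.3900i → escape time 5
(row=0, col=2): c = 0.1800 + 0.3900i → escape time 5
(row=1, col=0): c = -1.1100 + -0.0800i → escape time 5
(row=1, col=1): c = -0.4650 + -0.0800i → escape time 5
(row=1, col=2): c = 0.1800 + -0.0800i → escape time 5
(row=2, col=0): c = -1.1100 + -0.5500i → escape time 5
(row=2, col=1): c = -0.4650 + -0.5500i → escape time 5
(row=2, col=2): c = 0.1800 + -0.5500i → escape time 5
(row=3, col=0): c = -1.1100 + -1.0200i → escape time 3
(row=3, col=1): c = -0.4650 + -1.0200i → escape time 4
(row=3, col=2): c = 0.1800 + -1.0200i → escape time 4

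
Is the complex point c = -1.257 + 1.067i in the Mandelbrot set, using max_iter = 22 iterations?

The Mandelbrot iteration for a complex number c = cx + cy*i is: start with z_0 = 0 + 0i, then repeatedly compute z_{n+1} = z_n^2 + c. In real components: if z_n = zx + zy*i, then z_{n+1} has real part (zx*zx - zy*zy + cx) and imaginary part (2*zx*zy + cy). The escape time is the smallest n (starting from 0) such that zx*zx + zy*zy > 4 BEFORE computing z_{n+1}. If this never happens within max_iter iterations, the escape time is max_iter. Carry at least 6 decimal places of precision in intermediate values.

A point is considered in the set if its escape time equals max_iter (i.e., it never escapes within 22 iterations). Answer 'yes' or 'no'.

Answer: no

Derivation:
z_0 = 0 + 0i, c = -1.2570 + 1.0670i
Iter 1: z = -1.2570 + 1.0670i, |z|^2 = 2.7185
Iter 2: z = -0.8154 + -1.6154i, |z|^2 = 3.2746
Iter 3: z = -3.2017 + 3.7016i, |z|^2 = 23.9526
Escaped at iteration 3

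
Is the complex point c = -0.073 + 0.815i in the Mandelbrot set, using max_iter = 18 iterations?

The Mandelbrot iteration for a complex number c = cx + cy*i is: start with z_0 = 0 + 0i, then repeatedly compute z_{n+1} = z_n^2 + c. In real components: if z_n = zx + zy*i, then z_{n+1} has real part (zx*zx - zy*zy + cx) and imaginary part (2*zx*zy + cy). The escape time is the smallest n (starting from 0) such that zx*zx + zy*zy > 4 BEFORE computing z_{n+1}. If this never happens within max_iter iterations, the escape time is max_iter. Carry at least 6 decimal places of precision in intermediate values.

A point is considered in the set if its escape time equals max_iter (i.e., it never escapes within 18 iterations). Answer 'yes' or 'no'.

z_0 = 0 + 0i, c = -0.0730 + 0.8150i
Iter 1: z = -0.0730 + 0.8150i, |z|^2 = 0.6696
Iter 2: z = -0.7319 + 0.6960i, |z|^2 = 1.0201
Iter 3: z = -0.0218 + -0.2038i, |z|^2 = 0.0420
Iter 4: z = -0.1141 + 0.8239i, |z|^2 = 0.6918
Iter 5: z = -0.7387 + 0.6270i, |z|^2 = 0.9389
Iter 6: z = 0.0796 + -0.1115i, |z|^2 = 0.0188
Iter 7: z = -0.0791 + 0.7973i, |z|^2 = 0.6419
Iter 8: z = -0.7024 + 0.6889i, |z|^2 = 0.9679
Iter 9: z = -0.0542 + -0.1527i, |z|^2 = 0.0263
Iter 10: z = -0.0934 + 0.8316i, |z|^2 = 0.7002
Iter 11: z = -0.7558 + 0.6597i, |z|^2 = 1.0064
Iter 12: z = 0.0630 + -0.1822i, |z|^2 = 0.0372
Iter 13: z = -0.1022 + 0.7920i, |z|^2 = 0.6378
Iter 14: z = -0.6899 + 0.6531i, |z|^2 = 0.9025
Iter 15: z = -0.0236 + -0.0861i, |z|^2 = 0.0080
Iter 16: z = -0.0799 + 0.8191i, |z|^2 = 0.6772
Iter 17: z = -0.7375 + 0.6842i, |z|^2 = 1.0120
Did not escape in 18 iterations → in set

Answer: yes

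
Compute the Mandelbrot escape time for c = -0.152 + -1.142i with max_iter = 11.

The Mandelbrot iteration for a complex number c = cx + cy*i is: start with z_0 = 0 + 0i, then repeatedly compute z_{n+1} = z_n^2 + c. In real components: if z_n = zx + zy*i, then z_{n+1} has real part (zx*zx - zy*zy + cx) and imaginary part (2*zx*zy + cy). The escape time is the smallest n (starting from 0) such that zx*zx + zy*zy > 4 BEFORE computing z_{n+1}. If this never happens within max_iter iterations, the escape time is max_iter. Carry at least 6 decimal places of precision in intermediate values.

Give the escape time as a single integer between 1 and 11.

z_0 = 0 + 0i, c = -0.1520 + -1.1420i
Iter 1: z = -0.1520 + -1.1420i, |z|^2 = 1.3273
Iter 2: z = -1.4331 + -0.7948i, |z|^2 = 2.6854
Iter 3: z = 1.2699 + 1.1361i, |z|^2 = 2.9033
Iter 4: z = 0.1700 + 1.7434i, |z|^2 = 3.0684
Iter 5: z = -3.1627 + -0.5493i, |z|^2 = 10.3043
Escaped at iteration 5

Answer: 5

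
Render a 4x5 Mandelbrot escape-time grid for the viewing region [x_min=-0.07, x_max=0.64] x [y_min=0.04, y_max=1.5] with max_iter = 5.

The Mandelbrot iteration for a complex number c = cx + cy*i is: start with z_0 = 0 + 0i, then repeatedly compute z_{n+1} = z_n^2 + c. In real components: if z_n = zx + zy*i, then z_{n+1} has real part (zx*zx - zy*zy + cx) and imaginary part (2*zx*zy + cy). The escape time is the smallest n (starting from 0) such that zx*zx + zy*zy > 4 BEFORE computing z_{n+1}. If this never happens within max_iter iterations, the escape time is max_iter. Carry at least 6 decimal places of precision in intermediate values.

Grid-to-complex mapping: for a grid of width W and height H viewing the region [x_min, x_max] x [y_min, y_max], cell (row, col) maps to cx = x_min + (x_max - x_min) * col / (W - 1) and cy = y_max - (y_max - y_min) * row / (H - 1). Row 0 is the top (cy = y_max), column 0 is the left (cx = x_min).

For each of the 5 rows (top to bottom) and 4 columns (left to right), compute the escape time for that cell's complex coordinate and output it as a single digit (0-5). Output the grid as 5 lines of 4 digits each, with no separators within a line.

Answer: 2222
4322
5543
5553
5554

Derivation:
(row=0, col=0): c = -0.0700 + 1.5000i → escape time 2
(row=0, col=1): c = 0.1667 + 1.5000i → escape time 2
(row=0, col=2): c = 0.4033 + 1.5000i → escape time 2
(row=0, col=3): c = 0.6400 + 1.5000i → escape time 2
(row=1, col=0): c = -0.0700 + 1.1350i → escape time 4
(row=1, col=1): c = 0.1667 + 1.1350i → escape time 3
(row=1, col=2): c = 0.4033 + 1.1350i → escape time 2
(row=1, col=3): c = 0.6400 + 1.1350i → escape time 2
(row=2, col=0): c = -0.0700 + 0.7700i → escape time 5
(row=2, col=1): c = 0.1667 + 0.7700i → escape time 5
(row=2, col=2): c = 0.4033 + 0.7700i → escape time 4
(row=2, col=3): c = 0.6400 + 0.7700i → escape time 3
(row=3, col=0): c = -0.0700 + 0.4050i → escape time 5
(row=3, col=1): c = 0.1667 + 0.4050i → escape time 5
(row=3, col=2): c = 0.4033 + 0.4050i → escape time 5
(row=3, col=3): c = 0.6400 + 0.4050i → escape time 3
(row=4, col=0): c = -0.0700 + 0.0400i → escape time 5
(row=4, col=1): c = 0.1667 + 0.0400i → escape time 5
(row=4, col=2): c = 0.4033 + 0.0400i → escape time 5
(row=4, col=3): c = 0.6400 + 0.0400i → escape time 4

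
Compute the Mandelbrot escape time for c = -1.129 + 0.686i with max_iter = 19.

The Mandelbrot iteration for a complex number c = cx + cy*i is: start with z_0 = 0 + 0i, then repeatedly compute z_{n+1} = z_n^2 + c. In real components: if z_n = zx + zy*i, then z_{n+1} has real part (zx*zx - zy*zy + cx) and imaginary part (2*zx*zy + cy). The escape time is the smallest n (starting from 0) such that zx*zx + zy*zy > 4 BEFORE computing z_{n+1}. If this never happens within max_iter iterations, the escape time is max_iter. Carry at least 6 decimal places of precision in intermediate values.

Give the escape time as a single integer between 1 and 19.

z_0 = 0 + 0i, c = -1.1290 + 0.6860i
Iter 1: z = -1.1290 + 0.6860i, |z|^2 = 1.7452
Iter 2: z = -0.3250 + -0.8630i, |z|^2 = 0.8503
Iter 3: z = -1.7682 + 1.2469i, |z|^2 = 4.6810
Escaped at iteration 3

Answer: 3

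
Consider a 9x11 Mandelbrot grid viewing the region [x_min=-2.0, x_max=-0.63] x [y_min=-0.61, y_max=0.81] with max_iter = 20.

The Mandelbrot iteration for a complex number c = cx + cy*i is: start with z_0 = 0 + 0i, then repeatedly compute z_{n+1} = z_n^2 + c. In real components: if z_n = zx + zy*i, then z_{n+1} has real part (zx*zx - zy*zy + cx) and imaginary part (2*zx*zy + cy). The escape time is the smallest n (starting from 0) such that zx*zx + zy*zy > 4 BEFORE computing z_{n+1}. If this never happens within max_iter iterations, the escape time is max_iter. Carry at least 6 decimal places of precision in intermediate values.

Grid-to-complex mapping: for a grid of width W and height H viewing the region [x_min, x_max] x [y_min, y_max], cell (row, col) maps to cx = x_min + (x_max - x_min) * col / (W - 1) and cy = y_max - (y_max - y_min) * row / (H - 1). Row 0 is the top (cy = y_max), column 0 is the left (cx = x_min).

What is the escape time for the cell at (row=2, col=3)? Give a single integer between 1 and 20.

Answer: 3

Derivation:
z_0 = 0 + 0i, c = -1.4863 + 0.5260i
Iter 1: z = -1.4863 + 0.5260i, |z|^2 = 2.4856
Iter 2: z = 0.4460 + -1.0375i, |z|^2 = 1.2754
Iter 3: z = -2.3638 + -0.3995i, |z|^2 = 5.7472
Escaped at iteration 3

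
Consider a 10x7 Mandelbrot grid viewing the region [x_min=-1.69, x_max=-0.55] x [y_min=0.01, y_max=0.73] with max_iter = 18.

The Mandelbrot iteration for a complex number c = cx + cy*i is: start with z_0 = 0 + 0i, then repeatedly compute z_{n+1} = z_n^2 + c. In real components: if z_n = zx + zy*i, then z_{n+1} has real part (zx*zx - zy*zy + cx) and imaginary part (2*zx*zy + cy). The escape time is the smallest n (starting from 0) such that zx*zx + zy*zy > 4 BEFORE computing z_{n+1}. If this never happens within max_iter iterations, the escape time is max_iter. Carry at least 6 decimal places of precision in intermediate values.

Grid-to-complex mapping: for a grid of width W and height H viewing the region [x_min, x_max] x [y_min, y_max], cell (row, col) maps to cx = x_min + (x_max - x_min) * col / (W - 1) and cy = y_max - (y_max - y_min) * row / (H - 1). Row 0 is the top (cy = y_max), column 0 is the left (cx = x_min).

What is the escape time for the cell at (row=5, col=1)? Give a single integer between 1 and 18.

Answer: 6

Derivation:
z_0 = 0 + 0i, c = -1.5633 + 0.1300i
Iter 1: z = -1.5633 + 0.1300i, |z|^2 = 2.4609
Iter 2: z = 0.8638 + -0.2765i, |z|^2 = 0.8225
Iter 3: z = -0.8937 + -0.3476i, |z|^2 = 0.9195
Iter 4: z = -0.8855 + 0.7513i, |z|^2 = 1.3486
Iter 5: z = -1.3436 + -1.2006i, |z|^2 = 3.2466
Iter 6: z = -1.1996 + 3.3562i, |z|^2 = 12.7031
Escaped at iteration 6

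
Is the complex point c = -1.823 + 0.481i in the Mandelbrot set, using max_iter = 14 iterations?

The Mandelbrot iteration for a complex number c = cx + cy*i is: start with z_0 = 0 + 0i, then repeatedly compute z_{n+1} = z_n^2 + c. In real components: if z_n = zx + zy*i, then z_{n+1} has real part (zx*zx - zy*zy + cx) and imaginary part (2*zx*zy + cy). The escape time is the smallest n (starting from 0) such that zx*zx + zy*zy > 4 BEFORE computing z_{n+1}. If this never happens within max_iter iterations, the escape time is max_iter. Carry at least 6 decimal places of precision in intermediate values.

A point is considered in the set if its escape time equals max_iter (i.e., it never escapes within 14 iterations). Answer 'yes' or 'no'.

Answer: no

Derivation:
z_0 = 0 + 0i, c = -1.8230 + 0.4810i
Iter 1: z = -1.8230 + 0.4810i, |z|^2 = 3.5547
Iter 2: z = 1.2690 + -1.2727i, |z|^2 = 3.2301
Iter 3: z = -1.8326 + -2.7491i, |z|^2 = 10.9158
Escaped at iteration 3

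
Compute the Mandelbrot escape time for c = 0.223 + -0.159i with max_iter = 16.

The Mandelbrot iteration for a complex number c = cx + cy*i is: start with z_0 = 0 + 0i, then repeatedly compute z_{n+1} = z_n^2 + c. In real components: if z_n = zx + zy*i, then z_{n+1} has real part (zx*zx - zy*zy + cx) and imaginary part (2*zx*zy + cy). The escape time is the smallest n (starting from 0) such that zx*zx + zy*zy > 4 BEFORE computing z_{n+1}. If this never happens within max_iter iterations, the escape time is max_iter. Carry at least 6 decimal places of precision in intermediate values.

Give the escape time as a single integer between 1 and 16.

z_0 = 0 + 0i, c = 0.2230 + -0.1590i
Iter 1: z = 0.2230 + -0.1590i, |z|^2 = 0.0750
Iter 2: z = 0.2474 + -0.2299i, |z|^2 = 0.1141
Iter 3: z = 0.2314 + -0.2728i, |z|^2 = 0.1279
Iter 4: z = 0.2021 + -0.2852i, |z|^2 = 0.1222
Iter 5: z = 0.1825 + -0.2743i, |z|^2 = 0.1085
Iter 6: z = 0.1811 + -0.2591i, |z|^2 = 0.0999
Iter 7: z = 0.1886 + -0.2528i, |z|^2 = 0.0995
Iter 8: z = 0.1947 + -0.2544i, |z|^2 = 0.1026
Iter 9: z = 0.1962 + -0.2580i, |z|^2 = 0.1051
Iter 10: z = 0.1949 + -0.2602i, |z|^2 = 0.1057
Iter 11: z = 0.1933 + -0.2604i, |z|^2 = 0.1052
Iter 12: z = 0.1925 + -0.2597i, |z|^2 = 0.1045
Iter 13: z = 0.1926 + -0.2590i, |z|^2 = 0.1042
Iter 14: z = 0.1930 + -0.2588i, |z|^2 = 0.1042
Iter 15: z = 0.1933 + -0.2589i, |z|^2 = 0.1044

Answer: 16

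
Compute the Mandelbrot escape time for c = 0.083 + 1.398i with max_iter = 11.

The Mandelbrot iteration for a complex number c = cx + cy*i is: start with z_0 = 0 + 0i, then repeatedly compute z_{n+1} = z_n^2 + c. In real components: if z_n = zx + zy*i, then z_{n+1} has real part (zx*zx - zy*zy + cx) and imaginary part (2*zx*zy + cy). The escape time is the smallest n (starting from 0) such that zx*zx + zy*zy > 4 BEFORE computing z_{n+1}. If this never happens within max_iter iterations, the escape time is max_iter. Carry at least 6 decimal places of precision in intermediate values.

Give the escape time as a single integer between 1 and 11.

Answer: 2

Derivation:
z_0 = 0 + 0i, c = 0.0830 + 1.3980i
Iter 1: z = 0.0830 + 1.3980i, |z|^2 = 1.9613
Iter 2: z = -1.8645 + 1.6301i, |z|^2 = 6.1335
Escaped at iteration 2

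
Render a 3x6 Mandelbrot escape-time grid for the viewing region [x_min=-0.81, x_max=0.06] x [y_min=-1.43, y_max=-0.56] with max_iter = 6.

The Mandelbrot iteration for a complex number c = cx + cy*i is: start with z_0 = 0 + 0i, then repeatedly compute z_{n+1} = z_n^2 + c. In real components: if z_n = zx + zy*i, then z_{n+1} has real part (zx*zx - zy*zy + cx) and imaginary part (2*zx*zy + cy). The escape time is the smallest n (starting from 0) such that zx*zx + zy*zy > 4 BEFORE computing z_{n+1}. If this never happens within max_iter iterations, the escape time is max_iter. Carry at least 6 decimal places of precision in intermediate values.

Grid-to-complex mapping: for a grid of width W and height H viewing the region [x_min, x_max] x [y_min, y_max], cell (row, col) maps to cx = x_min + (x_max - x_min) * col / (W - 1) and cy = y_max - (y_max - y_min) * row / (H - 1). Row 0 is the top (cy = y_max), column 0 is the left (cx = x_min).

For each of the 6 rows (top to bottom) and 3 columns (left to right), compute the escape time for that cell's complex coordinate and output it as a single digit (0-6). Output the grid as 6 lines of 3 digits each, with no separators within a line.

Answer: 566
466
356
344
332
222

Derivation:
(row=0, col=0): c = -0.8100 + -0.5600i → escape time 5
(row=0, col=1): c = -0.3750 + -0.5600i → escape time 6
(row=0, col=2): c = 0.0600 + -0.5600i → escape time 6
(row=1, col=0): c = -0.8100 + -0.7340i → escape time 4
(row=1, col=1): c = -0.3750 + -0.7340i → escape time 6
(row=1, col=2): c = 0.0600 + -0.7340i → escape time 6
(row=2, col=0): c = -0.8100 + -0.9080i → escape time 3
(row=2, col=1): c = -0.3750 + -0.9080i → escape time 5
(row=2, col=2): c = 0.0600 + -0.9080i → escape time 6
(row=3, col=0): c = -0.8100 + -1.0820i → escape time 3
(row=3, col=1): c = -0.3750 + -1.0820i → escape time 4
(row=3, col=2): c = 0.0600 + -1.0820i → escape time 4
(row=4, col=0): c = -0.8100 + -1.2560i → escape time 3
(row=4, col=1): c = -0.3750 + -1.2560i → escape time 3
(row=4, col=2): c = 0.0600 + -1.2560i → escape time 2
(row=5, col=0): c = -0.8100 + -1.4300i → escape time 2
(row=5, col=1): c = -0.3750 + -1.4300i → escape time 2
(row=5, col=2): c = 0.0600 + -1.4300i → escape time 2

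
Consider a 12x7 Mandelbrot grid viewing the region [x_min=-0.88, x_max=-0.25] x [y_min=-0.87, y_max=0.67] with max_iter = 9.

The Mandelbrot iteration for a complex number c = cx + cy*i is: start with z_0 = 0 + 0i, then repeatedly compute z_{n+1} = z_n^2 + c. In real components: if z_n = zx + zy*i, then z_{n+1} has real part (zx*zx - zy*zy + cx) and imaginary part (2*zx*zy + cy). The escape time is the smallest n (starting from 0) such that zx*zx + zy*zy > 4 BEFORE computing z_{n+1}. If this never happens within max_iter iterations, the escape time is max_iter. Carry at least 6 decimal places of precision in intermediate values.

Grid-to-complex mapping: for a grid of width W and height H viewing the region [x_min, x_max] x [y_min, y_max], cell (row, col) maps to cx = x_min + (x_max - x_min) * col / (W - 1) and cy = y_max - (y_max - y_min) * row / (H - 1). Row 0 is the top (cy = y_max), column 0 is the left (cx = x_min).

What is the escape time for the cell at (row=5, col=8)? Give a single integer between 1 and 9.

Answer: 9

Derivation:
z_0 = 0 + 0i, c = -0.4218 + -0.6133i
Iter 1: z = -0.4218 + -0.6133i, |z|^2 = 0.5541
Iter 2: z = -0.6201 + -0.0959i, |z|^2 = 0.3937
Iter 3: z = -0.0465 + -0.4944i, |z|^2 = 0.2466
Iter 4: z = -0.6641 + -0.5673i, |z|^2 = 0.7629
Iter 5: z = -0.3027 + 0.1402i, |z|^2 = 0.1112
Iter 6: z = -0.3499 + -0.6982i, |z|^2 = 0.6099
Iter 7: z = -0.7869 + -0.1248i, |z|^2 = 0.6347
Iter 8: z = 0.1818 + -0.4169i, |z|^2 = 0.2069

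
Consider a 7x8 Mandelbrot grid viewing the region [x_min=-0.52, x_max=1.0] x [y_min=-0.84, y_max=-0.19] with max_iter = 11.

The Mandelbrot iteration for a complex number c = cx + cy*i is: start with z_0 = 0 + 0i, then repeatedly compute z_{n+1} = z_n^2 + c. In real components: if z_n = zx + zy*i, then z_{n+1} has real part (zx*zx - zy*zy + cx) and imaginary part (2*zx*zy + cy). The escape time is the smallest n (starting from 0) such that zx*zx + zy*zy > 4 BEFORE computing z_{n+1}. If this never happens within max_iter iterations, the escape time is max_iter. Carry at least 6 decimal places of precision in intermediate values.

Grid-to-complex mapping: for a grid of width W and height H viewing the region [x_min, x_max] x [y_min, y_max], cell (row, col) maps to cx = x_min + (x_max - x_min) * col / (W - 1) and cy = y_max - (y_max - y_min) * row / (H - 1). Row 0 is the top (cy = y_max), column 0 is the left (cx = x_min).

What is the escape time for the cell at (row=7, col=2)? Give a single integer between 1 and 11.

z_0 = 0 + 0i, c = -0.0133 + -0.8400i
Iter 1: z = -0.0133 + -0.8400i, |z|^2 = 0.7058
Iter 2: z = -0.7188 + -0.8176i, |z|^2 = 1.1851
Iter 3: z = -0.1652 + 0.3353i, |z|^2 = 0.1397
Iter 4: z = -0.0985 + -0.9508i, |z|^2 = 0.9137
Iter 5: z = -0.9076 + -0.6527i, |z|^2 = 1.2498
Iter 6: z = 0.3844 + 0.3449i, |z|^2 = 0.2667
Iter 7: z = 0.0155 + -0.5749i, |z|^2 = 0.3307
Iter 8: z = -0.3436 + -0.8578i, |z|^2 = 0.8538
Iter 9: z = -0.6311 + -0.2506i, |z|^2 = 0.4611
Iter 10: z = 0.3221 + -0.5237i, |z|^2 = 0.3781

Answer: 11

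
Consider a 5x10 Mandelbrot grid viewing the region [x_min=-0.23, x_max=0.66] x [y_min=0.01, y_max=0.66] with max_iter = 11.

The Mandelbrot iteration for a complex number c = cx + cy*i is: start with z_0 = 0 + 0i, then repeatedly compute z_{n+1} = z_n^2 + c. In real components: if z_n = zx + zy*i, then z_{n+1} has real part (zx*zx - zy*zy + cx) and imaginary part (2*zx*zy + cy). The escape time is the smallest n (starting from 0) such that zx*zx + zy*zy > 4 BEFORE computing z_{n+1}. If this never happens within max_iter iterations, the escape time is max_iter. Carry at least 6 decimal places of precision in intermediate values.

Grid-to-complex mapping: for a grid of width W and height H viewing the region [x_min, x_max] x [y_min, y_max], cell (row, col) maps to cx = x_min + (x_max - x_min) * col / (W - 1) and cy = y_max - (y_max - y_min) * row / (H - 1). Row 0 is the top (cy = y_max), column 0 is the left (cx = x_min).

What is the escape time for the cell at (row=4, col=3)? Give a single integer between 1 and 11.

z_0 = 0 + 0i, c = 0.4375 + 0.3711i
Iter 1: z = 0.4375 + 0.3711i, |z|^2 = 0.3291
Iter 2: z = 0.4912 + 0.6958i, |z|^2 = 0.7254
Iter 3: z = 0.1946 + 1.0547i, |z|^2 = 1.1502
Iter 4: z = -0.6370 + 0.7815i, |z|^2 = 1.0165
Iter 5: z = 0.2324 + -0.6245i, |z|^2 = 0.4441
Iter 6: z = 0.1015 + 0.0808i, |z|^2 = 0.0168
Iter 7: z = 0.4413 + 0.3875i, |z|^2 = 0.3449
Iter 8: z = 0.4821 + 0.7131i, |z|^2 = 0.7409
Iter 9: z = 0.1614 + 1.0586i, |z|^2 = 1.1467
Iter 10: z = -0.6572 + 0.7128i, |z|^2 = 0.9399

Answer: 11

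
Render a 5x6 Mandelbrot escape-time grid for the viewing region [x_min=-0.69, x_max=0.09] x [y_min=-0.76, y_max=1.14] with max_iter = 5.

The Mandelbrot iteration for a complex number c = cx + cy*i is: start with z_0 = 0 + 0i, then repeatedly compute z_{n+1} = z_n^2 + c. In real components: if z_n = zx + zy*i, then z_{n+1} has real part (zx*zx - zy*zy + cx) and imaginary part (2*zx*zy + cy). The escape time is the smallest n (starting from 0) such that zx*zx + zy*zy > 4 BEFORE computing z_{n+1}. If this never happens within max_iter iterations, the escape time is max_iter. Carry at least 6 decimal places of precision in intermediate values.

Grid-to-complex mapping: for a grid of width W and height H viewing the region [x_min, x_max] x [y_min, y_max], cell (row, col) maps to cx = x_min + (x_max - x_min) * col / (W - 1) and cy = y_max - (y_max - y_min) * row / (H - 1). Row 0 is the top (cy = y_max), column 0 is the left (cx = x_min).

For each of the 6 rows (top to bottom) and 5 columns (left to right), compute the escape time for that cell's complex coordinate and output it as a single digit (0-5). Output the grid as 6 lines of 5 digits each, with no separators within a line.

(row=0, col=0): c = -0.6900 + 1.1400i → escape time 3
(row=0, col=1): c = -0.4950 + 1.1400i → escape time 3
(row=0, col=2): c = -0.3000 + 1.1400i → escape time 4
(row=0, col=3): c = -0.1050 + 1.1400i → escape time 5
(row=0, col=4): c = 0.0900 + 1.1400i → escape time 3
(row=1, col=0): c = -0.6900 + 0.7600i → escape time 4
(row=1, col=1): c = -0.4950 + 0.7600i → escape time 5
(row=1, col=2): c = -0.3000 + 0.7600i → escape time 5
(row=1, col=3): c = -0.1050 + 0.7600i → escape time 5
(row=1, col=4): c = 0.0900 + 0.7600i → escape time 5
(row=2, col=0): c = -0.6900 + 0.3800i → escape time 5
(row=2, col=1): c = -0.4950 + 0.3800i → escape time 5
(row=2, col=2): c = -0.3000 + 0.3800i → escape time 5
(row=2, col=3): c = -0.1050 + 0.3800i → escape time 5
(row=2, col=4): c = 0.0900 + 0.3800i → escape time 5
(row=3, col=0): c = -0.6900 + 0.0000i → escape time 5
(row=3, col=1): c = -0.4950 + 0.0000i → escape time 5
(row=3, col=2): c = -0.3000 + 0.0000i → escape time 5
(row=3, col=3): c = -0.1050 + 0.0000i → escape time 5
(row=3, col=4): c = 0.0900 + 0.0000i → escape time 5
(row=4, col=0): c = -0.6900 + -0.3800i → escape time 5
(row=4, col=1): c = -0.4950 + -0.3800i → escape time 5
(row=4, col=2): c = -0.3000 + -0.3800i → escape time 5
(row=4, col=3): c = -0.1050 + -0.3800i → escape time 5
(row=4, col=4): c = 0.0900 + -0.3800i → escape time 5
(row=5, col=0): c = -0.6900 + -0.7600i → escape time 4
(row=5, col=1): c = -0.4950 + -0.7600i → escape time 5
(row=5, col=2): c = -0.3000 + -0.7600i → escape time 5
(row=5, col=3): c = -0.1050 + -0.7600i → escape time 5
(row=5, col=4): c = 0.0900 + -0.7600i → escape time 5

Answer: 33453
45555
55555
55555
55555
45555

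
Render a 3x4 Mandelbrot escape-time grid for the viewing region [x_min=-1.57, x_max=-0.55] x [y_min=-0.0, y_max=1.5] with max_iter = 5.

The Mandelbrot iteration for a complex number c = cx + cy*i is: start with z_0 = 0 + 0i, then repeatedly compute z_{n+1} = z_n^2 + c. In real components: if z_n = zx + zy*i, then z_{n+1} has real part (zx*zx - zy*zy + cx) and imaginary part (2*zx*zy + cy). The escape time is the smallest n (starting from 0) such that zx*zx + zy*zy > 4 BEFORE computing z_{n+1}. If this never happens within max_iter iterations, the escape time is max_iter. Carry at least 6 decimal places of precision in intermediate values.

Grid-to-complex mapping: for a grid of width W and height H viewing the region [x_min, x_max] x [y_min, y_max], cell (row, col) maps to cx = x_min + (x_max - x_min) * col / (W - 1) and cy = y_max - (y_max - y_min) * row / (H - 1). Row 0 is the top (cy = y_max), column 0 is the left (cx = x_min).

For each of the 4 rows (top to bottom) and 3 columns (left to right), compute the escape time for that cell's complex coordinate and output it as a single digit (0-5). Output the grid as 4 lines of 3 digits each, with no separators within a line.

Answer: 122
234
355
555

Derivation:
(row=0, col=0): c = -1.5700 + 1.5000i → escape time 1
(row=0, col=1): c = -1.0600 + 1.5000i → escape time 2
(row=0, col=2): c = -0.5500 + 1.5000i → escape time 2
(row=1, col=0): c = -1.5700 + 1.0000i → escape time 2
(row=1, col=1): c = -1.0600 + 1.0000i → escape time 3
(row=1, col=2): c = -0.5500 + 1.0000i → escape time 4
(row=2, col=0): c = -1.5700 + 0.5000i → escape time 3
(row=2, col=1): c = -1.0600 + 0.5000i → escape time 5
(row=2, col=2): c = -0.5500 + 0.5000i → escape time 5
(row=3, col=0): c = -1.5700 + 0.0000i → escape time 5
(row=3, col=1): c = -1.0600 + 0.0000i → escape time 5
(row=3, col=2): c = -0.5500 + 0.0000i → escape time 5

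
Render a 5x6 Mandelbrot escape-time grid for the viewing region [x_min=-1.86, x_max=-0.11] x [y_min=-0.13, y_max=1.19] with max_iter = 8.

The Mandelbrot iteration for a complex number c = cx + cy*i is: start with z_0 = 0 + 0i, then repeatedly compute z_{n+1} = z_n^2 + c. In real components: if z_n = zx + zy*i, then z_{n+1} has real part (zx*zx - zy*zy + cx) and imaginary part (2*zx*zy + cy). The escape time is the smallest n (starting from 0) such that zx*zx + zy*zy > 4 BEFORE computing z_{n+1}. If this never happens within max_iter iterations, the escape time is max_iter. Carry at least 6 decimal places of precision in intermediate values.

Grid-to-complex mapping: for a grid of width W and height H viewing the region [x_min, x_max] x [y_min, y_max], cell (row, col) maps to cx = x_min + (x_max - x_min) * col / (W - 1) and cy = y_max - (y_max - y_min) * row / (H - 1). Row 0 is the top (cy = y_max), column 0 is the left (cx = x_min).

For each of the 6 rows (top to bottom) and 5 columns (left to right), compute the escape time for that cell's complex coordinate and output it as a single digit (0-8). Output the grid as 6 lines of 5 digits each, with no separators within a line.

Answer: 12333
13348
23488
34788
48888
48888

Derivation:
(row=0, col=0): c = -1.8600 + 1.1900i → escape time 1
(row=0, col=1): c = -1.4225 + 1.1900i → escape time 2
(row=0, col=2): c = -0.9850 + 1.1900i → escape time 3
(row=0, col=3): c = -0.5475 + 1.1900i → escape time 3
(row=0, col=4): c = -0.1100 + 1.1900i → escape time 3
(row=1, col=0): c = -1.8600 + 0.9260i → escape time 1
(row=1, col=1): c = -1.4225 + 0.9260i → escape time 3
(row=1, col=2): c = -0.9850 + 0.9260i → escape time 3
(row=1, col=3): c = -0.5475 + 0.9260i → escape time 4
(row=1, col=4): c = -0.1100 + 0.9260i → escape time 8
(row=2, col=0): c = -1.8600 + 0.6620i → escape time 2
(row=2, col=1): c = -1.4225 + 0.6620i → escape time 3
(row=2, col=2): c = -0.9850 + 0.6620i → escape time 4
(row=2, col=3): c = -0.5475 + 0.6620i → escape time 8
(row=2, col=4): c = -0.1100 + 0.6620i → escape time 8
(row=3, col=0): c = -1.8600 + 0.3980i → escape time 3
(row=3, col=1): c = -1.4225 + 0.3980i → escape time 4
(row=3, col=2): c = -0.9850 + 0.3980i → escape time 7
(row=3, col=3): c = -0.5475 + 0.3980i → escape time 8
(row=3, col=4): c = -0.1100 + 0.3980i → escape time 8
(row=4, col=0): c = -1.8600 + 0.1340i → escape time 4
(row=4, col=1): c = -1.4225 + 0.1340i → escape time 8
(row=4, col=2): c = -0.9850 + 0.1340i → escape time 8
(row=4, col=3): c = -0.5475 + 0.1340i → escape time 8
(row=4, col=4): c = -0.1100 + 0.1340i → escape time 8
(row=5, col=0): c = -1.8600 + -0.1300i → escape time 4
(row=5, col=1): c = -1.4225 + -0.1300i → escape time 8
(row=5, col=2): c = -0.9850 + -0.1300i → escape time 8
(row=5, col=3): c = -0.5475 + -0.1300i → escape time 8
(row=5, col=4): c = -0.1100 + -0.1300i → escape time 8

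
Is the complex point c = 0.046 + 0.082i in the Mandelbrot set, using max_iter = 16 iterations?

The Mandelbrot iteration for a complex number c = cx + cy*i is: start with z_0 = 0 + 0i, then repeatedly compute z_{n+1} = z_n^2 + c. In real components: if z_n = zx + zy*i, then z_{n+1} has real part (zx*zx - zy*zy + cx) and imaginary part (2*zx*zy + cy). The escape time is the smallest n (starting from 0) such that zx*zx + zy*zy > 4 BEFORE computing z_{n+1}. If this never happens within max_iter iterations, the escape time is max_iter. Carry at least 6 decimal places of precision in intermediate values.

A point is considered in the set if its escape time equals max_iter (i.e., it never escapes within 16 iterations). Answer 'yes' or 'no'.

z_0 = 0 + 0i, c = 0.0460 + 0.0820i
Iter 1: z = 0.0460 + 0.0820i, |z|^2 = 0.0088
Iter 2: z = 0.0414 + 0.0895i, |z|^2 = 0.0097
Iter 3: z = 0.0397 + 0.0894i, |z|^2 = 0.0096
Iter 4: z = 0.0396 + 0.0891i, |z|^2 = 0.0095
Iter 5: z = 0.0396 + 0.0891i, |z|^2 = 0.0095
Iter 6: z = 0.0396 + 0.0891i, |z|^2 = 0.0095
Iter 7: z = 0.0396 + 0.0891i, |z|^2 = 0.0095
Iter 8: z = 0.0396 + 0.0891i, |z|^2 = 0.0095
Iter 9: z = 0.0396 + 0.0891i, |z|^2 = 0.0095
Iter 10: z = 0.0396 + 0.0891i, |z|^2 = 0.0095
Iter 11: z = 0.0396 + 0.0891i, |z|^2 = 0.0095
Iter 12: z = 0.0396 + 0.0891i, |z|^2 = 0.0095
Iter 13: z = 0.0396 + 0.0891i, |z|^2 = 0.0095
Iter 14: z = 0.0396 + 0.0891i, |z|^2 = 0.0095
Iter 15: z = 0.0396 + 0.0891i, |z|^2 = 0.0095
Did not escape in 16 iterations → in set

Answer: yes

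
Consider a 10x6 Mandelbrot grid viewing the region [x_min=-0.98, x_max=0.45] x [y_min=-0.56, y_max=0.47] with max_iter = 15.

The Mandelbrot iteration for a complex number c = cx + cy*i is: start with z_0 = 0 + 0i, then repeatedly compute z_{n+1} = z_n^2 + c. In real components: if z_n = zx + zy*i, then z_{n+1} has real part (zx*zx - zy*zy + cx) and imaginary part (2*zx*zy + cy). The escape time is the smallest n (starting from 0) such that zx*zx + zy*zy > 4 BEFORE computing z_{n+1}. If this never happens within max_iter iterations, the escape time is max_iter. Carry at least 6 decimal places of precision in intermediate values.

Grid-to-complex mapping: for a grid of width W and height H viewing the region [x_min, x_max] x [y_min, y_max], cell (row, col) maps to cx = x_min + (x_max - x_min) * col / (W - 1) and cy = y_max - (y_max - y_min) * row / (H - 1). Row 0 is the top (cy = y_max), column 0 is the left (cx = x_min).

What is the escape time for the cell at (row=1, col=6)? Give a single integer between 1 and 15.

Answer: 15

Derivation:
z_0 = 0 + 0i, c = -0.0267 + 0.2640i
Iter 1: z = -0.0267 + 0.2640i, |z|^2 = 0.0704
Iter 2: z = -0.0957 + 0.2499i, |z|^2 = 0.0716
Iter 3: z = -0.0800 + 0.2162i, |z|^2 = 0.0531
Iter 4: z = -0.0670 + 0.2294i, |z|^2 = 0.0571
Iter 5: z = -0.0748 + 0.2333i, |z|^2 = 0.0600
Iter 6: z = -0.0755 + 0.2291i, |z|^2 = 0.0582
Iter 7: z = -0.0735 + 0.2294i, |z|^2 = 0.0580
Iter 8: z = -0.0739 + 0.2303i, |z|^2 = 0.0585
Iter 9: z = -0.0742 + 0.2300i, |z|^2 = 0.0584
Iter 10: z = -0.0740 + 0.2299i, |z|^2 = 0.0583
Iter 11: z = -0.0740 + 0.2300i, |z|^2 = 0.0584
Iter 12: z = -0.0741 + 0.2300i, |z|^2 = 0.0584
Iter 13: z = -0.0741 + 0.2299i, |z|^2 = 0.0584
Iter 14: z = -0.0741 + 0.2299i, |z|^2 = 0.0584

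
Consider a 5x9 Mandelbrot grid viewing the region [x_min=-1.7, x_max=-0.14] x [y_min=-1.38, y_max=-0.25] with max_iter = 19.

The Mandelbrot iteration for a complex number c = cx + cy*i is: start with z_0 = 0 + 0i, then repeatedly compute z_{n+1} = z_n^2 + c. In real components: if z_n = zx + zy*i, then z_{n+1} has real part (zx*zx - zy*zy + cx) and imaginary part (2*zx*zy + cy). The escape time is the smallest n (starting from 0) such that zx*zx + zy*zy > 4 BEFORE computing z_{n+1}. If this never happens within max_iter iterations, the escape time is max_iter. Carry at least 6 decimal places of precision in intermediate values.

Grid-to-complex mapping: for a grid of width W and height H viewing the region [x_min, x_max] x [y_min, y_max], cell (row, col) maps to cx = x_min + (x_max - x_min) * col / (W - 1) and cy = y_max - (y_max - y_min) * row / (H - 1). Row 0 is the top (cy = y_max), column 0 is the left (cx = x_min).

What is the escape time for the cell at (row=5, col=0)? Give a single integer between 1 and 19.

Answer: 2

Derivation:
z_0 = 0 + 0i, c = -1.7000 + -0.9562i
Iter 1: z = -1.7000 + -0.9562i, |z|^2 = 3.8044
Iter 2: z = 0.2756 + 2.2950i, |z|^2 = 5.3430
Escaped at iteration 2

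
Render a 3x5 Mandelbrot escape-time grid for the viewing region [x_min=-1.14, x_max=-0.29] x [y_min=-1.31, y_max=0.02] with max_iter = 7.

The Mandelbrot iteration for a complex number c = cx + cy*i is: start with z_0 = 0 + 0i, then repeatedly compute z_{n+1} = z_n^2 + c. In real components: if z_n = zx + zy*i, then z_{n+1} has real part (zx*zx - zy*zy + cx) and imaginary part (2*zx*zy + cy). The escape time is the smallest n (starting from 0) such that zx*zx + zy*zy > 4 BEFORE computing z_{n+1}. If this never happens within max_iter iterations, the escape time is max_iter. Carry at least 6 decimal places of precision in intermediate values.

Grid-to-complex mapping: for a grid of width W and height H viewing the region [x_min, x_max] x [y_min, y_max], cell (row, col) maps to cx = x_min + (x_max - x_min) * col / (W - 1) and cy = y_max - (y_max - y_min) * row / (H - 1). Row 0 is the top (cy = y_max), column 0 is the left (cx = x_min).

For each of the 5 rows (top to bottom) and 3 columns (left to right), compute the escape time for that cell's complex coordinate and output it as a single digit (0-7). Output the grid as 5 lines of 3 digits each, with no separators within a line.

Answer: 777
777
367
335
223

Derivation:
(row=0, col=0): c = -1.1400 + 0.0200i → escape time 7
(row=0, col=1): c = -0.7150 + 0.0200i → escape time 7
(row=0, col=2): c = -0.2900 + 0.0200i → escape time 7
(row=1, col=0): c = -1.1400 + -0.3125i → escape time 7
(row=1, col=1): c = -0.7150 + -0.3125i → escape time 7
(row=1, col=2): c = -0.2900 + -0.3125i → escape time 7
(row=2, col=0): c = -1.1400 + -0.6450i → escape time 3
(row=2, col=1): c = -0.7150 + -0.6450i → escape time 6
(row=2, col=2): c = -0.2900 + -0.6450i → escape time 7
(row=3, col=0): c = -1.1400 + -0.9775i → escape time 3
(row=3, col=1): c = -0.7150 + -0.9775i → escape time 3
(row=3, col=2): c = -0.2900 + -0.9775i → escape time 5
(row=4, col=0): c = -1.1400 + -1.3100i → escape time 2
(row=4, col=1): c = -0.7150 + -1.3100i → escape time 2
(row=4, col=2): c = -0.2900 + -1.3100i → escape time 3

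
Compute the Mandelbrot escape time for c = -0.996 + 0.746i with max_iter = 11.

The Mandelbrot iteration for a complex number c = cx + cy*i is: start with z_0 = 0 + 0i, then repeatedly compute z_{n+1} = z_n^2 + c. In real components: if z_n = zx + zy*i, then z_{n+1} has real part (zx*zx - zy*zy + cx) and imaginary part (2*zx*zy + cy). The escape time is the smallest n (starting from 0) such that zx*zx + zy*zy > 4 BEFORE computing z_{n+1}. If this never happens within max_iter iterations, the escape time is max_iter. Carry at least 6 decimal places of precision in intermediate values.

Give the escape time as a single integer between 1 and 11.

z_0 = 0 + 0i, c = -0.9960 + 0.7460i
Iter 1: z = -0.9960 + 0.7460i, |z|^2 = 1.5485
Iter 2: z = -0.5605 + -0.7400i, |z|^2 = 0.8618
Iter 3: z = -1.2295 + 1.5756i, |z|^2 = 3.9941
Iter 4: z = -1.9668 + -3.1283i, |z|^2 = 13.6546
Escaped at iteration 4

Answer: 4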